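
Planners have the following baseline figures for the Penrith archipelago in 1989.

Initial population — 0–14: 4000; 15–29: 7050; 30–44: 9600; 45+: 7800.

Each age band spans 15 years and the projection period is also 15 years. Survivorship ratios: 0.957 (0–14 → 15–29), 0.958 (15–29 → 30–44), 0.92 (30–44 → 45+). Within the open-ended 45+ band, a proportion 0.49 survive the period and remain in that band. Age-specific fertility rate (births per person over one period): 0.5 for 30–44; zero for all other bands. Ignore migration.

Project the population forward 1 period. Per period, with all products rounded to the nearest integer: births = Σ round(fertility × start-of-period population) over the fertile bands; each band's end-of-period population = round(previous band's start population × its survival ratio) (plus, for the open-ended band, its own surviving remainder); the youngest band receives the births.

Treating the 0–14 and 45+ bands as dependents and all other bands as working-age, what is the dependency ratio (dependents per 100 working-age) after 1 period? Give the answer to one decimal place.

After projecting period 1:
Births: 9600 × 0.5 = 4800
15–29: 4000 × 0.957 = 3828
30–44: 7050 × 0.958 = 6754
45+: 9600 × 0.92 + 7800 × 0.49 = 8832 + 3822 = 12654
End of period: [4800, 3828, 6754, 12654]
Dependents (band 0–14 + band 45+) = 4800 + 12654 = 17454; working-age = 10582; ratio = 17454/10582 × 100 = 164.9

164.9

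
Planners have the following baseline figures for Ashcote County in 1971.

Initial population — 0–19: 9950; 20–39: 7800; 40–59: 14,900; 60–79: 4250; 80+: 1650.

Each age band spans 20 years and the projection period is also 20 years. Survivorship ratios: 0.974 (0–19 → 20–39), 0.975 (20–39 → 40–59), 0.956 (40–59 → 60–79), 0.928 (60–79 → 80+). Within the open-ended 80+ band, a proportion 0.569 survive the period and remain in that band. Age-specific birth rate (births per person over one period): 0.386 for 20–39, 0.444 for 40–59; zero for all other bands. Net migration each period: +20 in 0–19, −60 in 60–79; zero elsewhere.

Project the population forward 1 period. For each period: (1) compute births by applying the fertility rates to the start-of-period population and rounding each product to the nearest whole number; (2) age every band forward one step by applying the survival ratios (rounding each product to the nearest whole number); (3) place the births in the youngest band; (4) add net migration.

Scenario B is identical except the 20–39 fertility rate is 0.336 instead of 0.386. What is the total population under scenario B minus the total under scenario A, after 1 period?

Let band 1 be 0–19 through band 5 = 80+.
— Period 1 —
Births: 7800 × 0.386 = 3011  |  14900 × 0.444 = 6616 — total 9627
Band 2: 9950 × 0.974 = 9691
Band 3: 7800 × 0.975 = 7605
Band 4: 14900 × 0.956 = 14244
Band 5: 4250 × 0.928 + 1650 × 0.569 = 3944 + 939 = 4883
Net migration: Band 1 + 20 → 9647; Band 4 − 60 → 14184
→ [9647, 9691, 7605, 14184, 4883]
Scenario A total after 1 period: 46010
Scenario B projection —
— Period 1 —
Births: 7800 × 0.336 = 2621  |  14900 × 0.444 = 6616 — total 9237
Band 2: 9950 × 0.974 = 9691
Band 3: 7800 × 0.975 = 7605
Band 4: 14900 × 0.956 = 14244
Band 5: 4250 × 0.928 + 1650 × 0.569 = 3944 + 939 = 4883
Net migration: Band 1 + 20 → 9257; Band 4 − 60 → 14184
→ [9257, 9691, 7605, 14184, 4883]
Scenario B total after 1 period: 45620
Difference B − A = 45620 − 46010 = -390

-390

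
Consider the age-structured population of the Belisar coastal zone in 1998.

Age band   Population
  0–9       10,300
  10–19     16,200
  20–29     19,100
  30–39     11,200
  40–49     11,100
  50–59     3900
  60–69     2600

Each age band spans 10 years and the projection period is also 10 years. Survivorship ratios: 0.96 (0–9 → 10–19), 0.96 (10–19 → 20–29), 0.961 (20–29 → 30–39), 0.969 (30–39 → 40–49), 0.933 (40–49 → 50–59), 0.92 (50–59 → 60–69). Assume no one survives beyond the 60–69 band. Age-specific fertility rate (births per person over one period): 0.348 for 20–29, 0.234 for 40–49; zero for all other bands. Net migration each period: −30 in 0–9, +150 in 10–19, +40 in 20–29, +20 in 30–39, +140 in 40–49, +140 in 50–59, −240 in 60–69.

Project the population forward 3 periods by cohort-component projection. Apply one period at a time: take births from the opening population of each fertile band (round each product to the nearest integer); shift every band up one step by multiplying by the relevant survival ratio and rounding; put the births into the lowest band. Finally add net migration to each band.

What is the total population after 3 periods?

Period 1:
Births: 19100 × 0.348 = 6647  |  11100 × 0.234 = 2597 ⇒ total 9244
10–19: 10300 × 0.96 = 9888
20–29: 16200 × 0.96 = 15552
30–39: 19100 × 0.961 = 18355
40–49: 11200 × 0.969 = 10853
50–59: 11100 × 0.933 = 10356
60–69: 3900 × 0.92 = 3588
Net migration: 0–9 − 30 → 9214; 10–19 + 150 → 10038; 20–29 + 40 → 15592; 30–39 + 20 → 18375; 40–49 + 140 → 10993; 50–59 + 140 → 10496; 60–69 − 240 → 3348
Population now: 0–9=9214, 10–19=10038, 20–29=15592, 30–39=18375, 40–49=10993, 50–59=10496, 60–69=3348
Period 2:
Births: 15592 × 0.348 = 5426  |  10993 × 0.234 = 2572 ⇒ total 7998
10–19: 9214 × 0.96 = 8845
20–29: 10038 × 0.96 = 9636
30–39: 15592 × 0.961 = 14984
40–49: 18375 × 0.969 = 17805
50–59: 10993 × 0.933 = 10256
60–69: 10496 × 0.92 = 9656
Net migration: 0–9 − 30 → 7968; 10–19 + 150 → 8995; 20–29 + 40 → 9676; 30–39 + 20 → 15004; 40–49 + 140 → 17945; 50–59 + 140 → 10396; 60–69 − 240 → 9416
Population now: 0–9=7968, 10–19=8995, 20–29=9676, 30–39=15004, 40–49=17945, 50–59=10396, 60–69=9416
Period 3:
Births: 9676 × 0.348 = 3367  |  17945 × 0.234 = 4199 ⇒ total 7566
10–19: 7968 × 0.96 = 7649
20–29: 8995 × 0.96 = 8635
30–39: 9676 × 0.961 = 9299
40–49: 15004 × 0.969 = 14539
50–59: 17945 × 0.933 = 16743
60–69: 10396 × 0.92 = 9564
Net migration: 0–9 − 30 → 7536; 10–19 + 150 → 7799; 20–29 + 40 → 8675; 30–39 + 20 → 9319; 40–49 + 140 → 14679; 50–59 + 140 → 16883; 60–69 − 240 → 9324
Population now: 0–9=7536, 10–19=7799, 20–29=8675, 30–39=9319, 40–49=14679, 50–59=16883, 60–69=9324
Total after period 3: 7536 + 7799 + 8675 + 9319 + 14679 + 16883 + 9324 = 74215

74215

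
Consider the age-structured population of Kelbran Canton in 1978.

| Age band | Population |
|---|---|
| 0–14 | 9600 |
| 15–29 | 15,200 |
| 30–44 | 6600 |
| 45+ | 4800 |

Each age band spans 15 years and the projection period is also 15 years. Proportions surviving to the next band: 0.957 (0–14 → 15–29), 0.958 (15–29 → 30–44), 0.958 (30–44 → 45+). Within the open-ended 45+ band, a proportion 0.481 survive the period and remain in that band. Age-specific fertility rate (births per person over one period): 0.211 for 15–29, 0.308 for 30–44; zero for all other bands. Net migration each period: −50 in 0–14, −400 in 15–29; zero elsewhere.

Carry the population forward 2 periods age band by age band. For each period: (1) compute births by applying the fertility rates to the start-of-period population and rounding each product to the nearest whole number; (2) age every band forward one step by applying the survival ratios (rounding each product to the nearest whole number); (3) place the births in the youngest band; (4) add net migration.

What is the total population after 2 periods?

[period 1]
Births: 15200 × 0.211 = 3207 ; 6600 × 0.308 = 2033 → total 5240
15–29: 9600 × 0.957 = 9187
30–44: 15200 × 0.958 = 14562
45+: 6600 × 0.958 + 4800 × 0.481 = 6323 + 2309 = 8632
Net migration: 0–14 − 50 → 5190; 15–29 − 400 → 8787
End of period: [5190, 8787, 14562, 8632]
[period 2]
Births: 8787 × 0.211 = 1854 ; 14562 × 0.308 = 4485 → total 6339
15–29: 5190 × 0.957 = 4967
30–44: 8787 × 0.958 = 8418
45+: 14562 × 0.958 + 8632 × 0.481 = 13950 + 4152 = 18102
Net migration: 0–14 − 50 → 6289; 15–29 − 400 → 4567
End of period: [6289, 4567, 8418, 18102]
Total after period 2: 6289 + 4567 + 8418 + 18102 = 37376

37376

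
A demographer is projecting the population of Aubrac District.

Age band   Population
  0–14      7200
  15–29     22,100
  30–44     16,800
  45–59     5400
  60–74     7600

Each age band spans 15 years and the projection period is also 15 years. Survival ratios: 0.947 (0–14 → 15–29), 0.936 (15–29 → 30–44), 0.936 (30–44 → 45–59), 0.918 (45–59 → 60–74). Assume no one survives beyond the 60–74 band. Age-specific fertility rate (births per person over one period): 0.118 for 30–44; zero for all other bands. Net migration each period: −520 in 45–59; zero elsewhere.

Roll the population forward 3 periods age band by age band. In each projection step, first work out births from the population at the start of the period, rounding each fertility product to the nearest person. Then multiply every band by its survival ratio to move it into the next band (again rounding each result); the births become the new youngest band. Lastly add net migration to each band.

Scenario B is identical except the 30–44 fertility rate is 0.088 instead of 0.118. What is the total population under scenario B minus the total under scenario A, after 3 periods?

(Groups numbered youngest = 1 to oldest = 5.)
— Period 1 —
Births: 16800 × 0.118 = 1982
Group 2: 7200 × 0.947 = 6818
Group 3: 22100 × 0.936 = 20686
Group 4: 16800 × 0.936 = 15725
Group 5: 5400 × 0.918 = 4957
Net migration: Group 4 − 520 → 15205
Giving 1982 / 6818 / 20686 / 15205 / 4957.
— Period 2 —
Births: 20686 × 0.118 = 2441
Group 2: 1982 × 0.947 = 1877
Group 3: 6818 × 0.936 = 6382
Group 4: 20686 × 0.936 = 19362
Group 5: 15205 × 0.918 = 13958
Net migration: Group 4 − 520 → 18842
Giving 2441 / 1877 / 6382 / 18842 / 13958.
— Period 3 —
Births: 6382 × 0.118 = 753
Group 2: 2441 × 0.947 = 2312
Group 3: 1877 × 0.936 = 1757
Group 4: 6382 × 0.936 = 5974
Group 5: 18842 × 0.918 = 17297
Net migration: Group 4 − 520 → 5454
Giving 753 / 2312 / 1757 / 5454 / 17297.
Scenario A total after 3 periods: 27573
Scenario B projection —
— Period 1 —
Births: 16800 × 0.088 = 1478
Group 2: 7200 × 0.947 = 6818
Group 3: 22100 × 0.936 = 20686
Group 4: 16800 × 0.936 = 15725
Group 5: 5400 × 0.918 = 4957
Net migration: Group 4 − 520 → 15205
Giving 1478 / 6818 / 20686 / 15205 / 4957.
— Period 2 —
Births: 20686 × 0.088 = 1820
Group 2: 1478 × 0.947 = 1400
Group 3: 6818 × 0.936 = 6382
Group 4: 20686 × 0.936 = 19362
Group 5: 15205 × 0.918 = 13958
Net migration: Group 4 − 520 → 18842
Giving 1820 / 1400 / 6382 / 18842 / 13958.
— Period 3 —
Births: 6382 × 0.088 = 562
Group 2: 1820 × 0.947 = 1724
Group 3: 1400 × 0.936 = 1310
Group 4: 6382 × 0.936 = 5974
Group 5: 18842 × 0.918 = 17297
Net migration: Group 4 − 520 → 5454
Giving 562 / 1724 / 1310 / 5454 / 17297.
Scenario B total after 3 periods: 26347
Difference B − A = 26347 − 27573 = -1226

-1226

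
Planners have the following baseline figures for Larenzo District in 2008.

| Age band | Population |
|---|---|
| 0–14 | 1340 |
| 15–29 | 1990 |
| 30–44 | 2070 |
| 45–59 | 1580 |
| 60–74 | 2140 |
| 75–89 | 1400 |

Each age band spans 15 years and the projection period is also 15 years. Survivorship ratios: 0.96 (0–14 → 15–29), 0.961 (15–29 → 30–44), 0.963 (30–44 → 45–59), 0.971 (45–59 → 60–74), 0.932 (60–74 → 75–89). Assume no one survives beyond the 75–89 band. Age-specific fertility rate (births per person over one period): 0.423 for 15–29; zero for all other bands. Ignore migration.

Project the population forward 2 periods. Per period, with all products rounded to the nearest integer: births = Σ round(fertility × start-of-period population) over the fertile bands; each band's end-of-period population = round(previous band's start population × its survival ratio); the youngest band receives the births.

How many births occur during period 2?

Let group 1 be 0–14 through group 6 = 75–89.
After projecting period 1:
Births: 1990 × 0.423 = 842
Group 2: 1340 × 0.96 = 1286
Group 3: 1990 × 0.961 = 1912
Group 4: 2070 × 0.963 = 1993
Group 5: 1580 × 0.971 = 1534
Group 6: 2140 × 0.932 = 1994
Giving 842 / 1286 / 1912 / 1993 / 1534 / 1994.
After projecting period 2:
Births: 1286 × 0.423 = 544
Group 2: 842 × 0.96 = 808
Group 3: 1286 × 0.961 = 1236
Group 4: 1912 × 0.963 = 1841
Group 5: 1993 × 0.971 = 1935
Group 6: 1534 × 0.932 = 1430
Giving 544 / 808 / 1236 / 1841 / 1935 / 1430.

544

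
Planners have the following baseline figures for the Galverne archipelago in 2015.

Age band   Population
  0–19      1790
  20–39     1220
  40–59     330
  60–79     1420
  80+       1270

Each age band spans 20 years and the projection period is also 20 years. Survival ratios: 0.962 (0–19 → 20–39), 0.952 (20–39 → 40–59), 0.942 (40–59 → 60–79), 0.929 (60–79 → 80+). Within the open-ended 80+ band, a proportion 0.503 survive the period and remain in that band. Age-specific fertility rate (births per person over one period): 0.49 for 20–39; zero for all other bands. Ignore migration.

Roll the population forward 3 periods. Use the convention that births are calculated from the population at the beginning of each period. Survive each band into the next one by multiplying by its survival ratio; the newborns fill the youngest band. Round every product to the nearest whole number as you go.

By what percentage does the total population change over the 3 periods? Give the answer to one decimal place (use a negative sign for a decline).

-19.7

Period 1:
Births: 1220 * 0.49 = 598
20–39: 1790 * 0.962 = 1722
40–59: 1220 * 0.952 = 1161
60–79: 330 * 0.942 = 311
80+: 1420 * 0.929 + 1270 * 0.503 = 1319 + 639 = 1958
Population now: 0–19=598, 20–39=1722, 40–59=1161, 60–79=311, 80+=1958
Period 2:
Births: 1722 * 0.49 = 844
20–39: 598 * 0.962 = 575
40–59: 1722 * 0.952 = 1639
60–79: 1161 * 0.942 = 1094
80+: 311 * 0.929 + 1958 * 0.503 = 289 + 985 = 1274
Population now: 0–19=844, 20–39=575, 40–59=1639, 60–79=1094, 80+=1274
Period 3:
Births: 575 * 0.49 = 282
20–39: 844 * 0.962 = 812
40–59: 575 * 0.952 = 547
60–79: 1639 * 0.942 = 1544
80+: 1094 * 0.929 + 1274 * 0.503 = 1016 + 641 = 1657
Population now: 0–19=282, 20–39=812, 40–59=547, 60–79=1544, 80+=1657
Total: 6030 → 4842; change = -1188; percentage change = -19.7%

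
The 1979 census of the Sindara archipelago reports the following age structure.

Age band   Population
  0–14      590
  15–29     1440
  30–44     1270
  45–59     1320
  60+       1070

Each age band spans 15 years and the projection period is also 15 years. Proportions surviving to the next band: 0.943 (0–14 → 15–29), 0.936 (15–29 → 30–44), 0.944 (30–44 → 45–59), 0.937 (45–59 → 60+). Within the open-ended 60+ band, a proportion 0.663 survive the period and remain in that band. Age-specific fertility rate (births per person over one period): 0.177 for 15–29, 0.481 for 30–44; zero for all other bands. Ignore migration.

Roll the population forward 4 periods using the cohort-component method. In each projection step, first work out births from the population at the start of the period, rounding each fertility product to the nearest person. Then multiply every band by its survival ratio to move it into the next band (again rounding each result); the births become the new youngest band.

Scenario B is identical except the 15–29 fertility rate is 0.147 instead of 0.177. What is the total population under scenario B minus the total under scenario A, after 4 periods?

Numbering the bands 1..5 from youngest to oldest:
[period 1]
Births: 1440 × 0.177 = 255 ; 1270 × 0.481 = 611 → total 866
Band 2: 590 × 0.943 = 556
Band 3: 1440 × 0.936 = 1348
Band 4: 1270 × 0.944 = 1199
Band 5: 1320 × 0.937 + 1070 × 0.663 = 1237 + 709 = 1946
Giving 866 / 556 / 1348 / 1199 / 1946.
[period 2]
Births: 556 × 0.177 = 98 ; 1348 × 0.481 = 648 → total 746
Band 2: 866 × 0.943 = 817
Band 3: 556 × 0.936 = 520
Band 4: 1348 × 0.944 = 1273
Band 5: 1199 × 0.937 + 1946 × 0.663 = 1123 + 1290 = 2413
Giving 746 / 817 / 520 / 1273 / 2413.
[period 3]
Births: 817 × 0.177 = 145 ; 520 × 0.481 = 250 → total 395
Band 2: 746 × 0.943 = 703
Band 3: 817 × 0.936 = 765
Band 4: 520 × 0.944 = 491
Band 5: 1273 × 0.937 + 2413 × 0.663 = 1193 + 1600 = 2793
Giving 395 / 703 / 765 / 491 / 2793.
[period 4]
Births: 703 × 0.177 = 124 ; 765 × 0.481 = 368 → total 492
Band 2: 395 × 0.943 = 372
Band 3: 703 × 0.936 = 658
Band 4: 765 × 0.944 = 722
Band 5: 491 × 0.937 + 2793 × 0.663 = 460 + 1852 = 2312
Giving 492 / 372 / 658 / 722 / 2312.
Scenario A total after 4 periods: 4556
Scenario B projection —
[period 1]
Births: 1440 × 0.147 = 212 ; 1270 × 0.481 = 611 → total 823
Band 2: 590 × 0.943 = 556
Band 3: 1440 × 0.936 = 1348
Band 4: 1270 × 0.944 = 1199
Band 5: 1320 × 0.937 + 1070 × 0.663 = 1237 + 709 = 1946
Giving 823 / 556 / 1348 / 1199 / 1946.
[period 2]
Births: 556 × 0.147 = 82 ; 1348 × 0.481 = 648 → total 730
Band 2: 823 × 0.943 = 776
Band 3: 556 × 0.936 = 520
Band 4: 1348 × 0.944 = 1273
Band 5: 1199 × 0.937 + 1946 × 0.663 = 1123 + 1290 = 2413
Giving 730 / 776 / 520 / 1273 / 2413.
[period 3]
Births: 776 × 0.147 = 114 ; 520 × 0.481 = 250 → total 364
Band 2: 730 × 0.943 = 688
Band 3: 776 × 0.936 = 726
Band 4: 520 × 0.944 = 491
Band 5: 1273 × 0.937 + 2413 × 0.663 = 1193 + 1600 = 2793
Giving 364 / 688 / 726 / 491 / 2793.
[period 4]
Births: 688 × 0.147 = 101 ; 726 × 0.481 = 349 → total 450
Band 2: 364 × 0.943 = 343
Band 3: 688 × 0.936 = 644
Band 4: 726 × 0.944 = 685
Band 5: 491 × 0.937 + 2793 × 0.663 = 460 + 1852 = 2312
Giving 450 / 343 / 644 / 685 / 2312.
Scenario B total after 4 periods: 4434
Difference B − A = 4434 − 4556 = -122

-122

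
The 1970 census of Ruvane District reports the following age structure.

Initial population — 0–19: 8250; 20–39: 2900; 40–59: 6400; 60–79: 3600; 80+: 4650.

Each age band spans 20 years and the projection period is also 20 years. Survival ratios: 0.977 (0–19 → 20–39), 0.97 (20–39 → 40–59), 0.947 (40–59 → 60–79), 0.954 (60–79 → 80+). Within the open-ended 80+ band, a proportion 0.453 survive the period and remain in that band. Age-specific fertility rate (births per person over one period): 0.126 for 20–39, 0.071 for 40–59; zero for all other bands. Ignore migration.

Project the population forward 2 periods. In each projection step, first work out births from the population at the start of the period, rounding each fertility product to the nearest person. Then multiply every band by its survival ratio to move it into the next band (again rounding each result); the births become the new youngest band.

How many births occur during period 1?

819

Period 1.
Births: 2900 × 0.126 = 365 ; 6400 × 0.071 = 454 → 819
20–39: 8250 × 0.977 = 8060
40–59: 2900 × 0.97 = 2813
60–79: 6400 × 0.947 = 6061
80+: 3600 × 0.954 + 4650 × 0.453 = 3434 + 2106 = 5540
→ [819, 8060, 2813, 6061, 5540]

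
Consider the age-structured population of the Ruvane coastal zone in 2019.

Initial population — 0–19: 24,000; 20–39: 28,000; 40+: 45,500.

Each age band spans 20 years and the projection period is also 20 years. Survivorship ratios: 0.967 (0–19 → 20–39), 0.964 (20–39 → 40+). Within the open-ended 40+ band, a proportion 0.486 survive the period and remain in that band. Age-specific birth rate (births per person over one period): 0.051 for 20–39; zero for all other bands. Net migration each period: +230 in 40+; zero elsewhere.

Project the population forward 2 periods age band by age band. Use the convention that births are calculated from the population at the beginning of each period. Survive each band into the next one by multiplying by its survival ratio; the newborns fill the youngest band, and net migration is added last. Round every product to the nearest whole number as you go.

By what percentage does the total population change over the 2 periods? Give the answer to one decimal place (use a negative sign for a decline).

-49.6

(Groups numbered youngest = 1 to oldest = 3.)
[period 1]
Births: 28000 × 0.051 = 1428
Group 2: 24000 × 0.967 = 23208
Group 3: 28000 × 0.964 + 45500 × 0.486 = 26992 + 22113 = 49105
Net migration: Group 3 + 230 → 49335
→ [1428, 23208, 49335]
[period 2]
Births: 23208 × 0.051 = 1184
Group 2: 1428 × 0.967 = 1381
Group 3: 23208 × 0.964 + 49335 × 0.486 = 22373 + 23977 = 46350
Net migration: Group 3 + 230 → 46580
→ [1184, 1381, 46580]
Total: 97500 → 49145; change = -48355; percentage change = -49.6%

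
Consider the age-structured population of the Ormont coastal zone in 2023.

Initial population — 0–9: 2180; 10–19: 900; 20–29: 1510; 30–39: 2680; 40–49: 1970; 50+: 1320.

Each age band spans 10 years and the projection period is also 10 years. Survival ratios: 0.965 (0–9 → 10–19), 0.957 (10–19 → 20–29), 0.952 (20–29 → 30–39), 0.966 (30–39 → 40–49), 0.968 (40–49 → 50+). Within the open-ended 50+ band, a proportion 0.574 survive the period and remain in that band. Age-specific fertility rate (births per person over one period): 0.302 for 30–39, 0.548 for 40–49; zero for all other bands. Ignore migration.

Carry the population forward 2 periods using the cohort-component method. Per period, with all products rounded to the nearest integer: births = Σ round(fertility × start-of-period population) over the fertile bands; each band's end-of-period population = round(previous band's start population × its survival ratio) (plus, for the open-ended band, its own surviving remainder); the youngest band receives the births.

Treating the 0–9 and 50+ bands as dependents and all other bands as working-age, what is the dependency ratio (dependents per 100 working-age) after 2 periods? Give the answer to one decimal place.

[period 1]
Births: 2680 * 0.302 = 809 ; 1970 * 0.548 = 1080 — total 1889
10–19: 2180 * 0.965 = 2104
20–29: 900 * 0.957 = 861
30–39: 1510 * 0.952 = 1438
40–49: 2680 * 0.966 = 2589
50+: 1970 * 0.968 + 1320 * 0.574 = 1907 + 758 = 2665
Giving 1889 / 2104 / 861 / 1438 / 2589 / 2665.
[period 2]
Births: 1438 * 0.302 = 434 ; 2589 * 0.548 = 1419 — total 1853
10–19: 1889 * 0.965 = 1823
20–29: 2104 * 0.957 = 2014
30–39: 861 * 0.952 = 820
40–49: 1438 * 0.966 = 1389
50+: 2589 * 0.968 + 2665 * 0.574 = 2506 + 1530 = 4036
Giving 1853 / 1823 / 2014 / 820 / 1389 / 4036.
Dependents (band 0–9 + band 50+) = 1853 + 4036 = 5889; working-age = 6046; ratio = 5889/6046 × 100 = 97.4

97.4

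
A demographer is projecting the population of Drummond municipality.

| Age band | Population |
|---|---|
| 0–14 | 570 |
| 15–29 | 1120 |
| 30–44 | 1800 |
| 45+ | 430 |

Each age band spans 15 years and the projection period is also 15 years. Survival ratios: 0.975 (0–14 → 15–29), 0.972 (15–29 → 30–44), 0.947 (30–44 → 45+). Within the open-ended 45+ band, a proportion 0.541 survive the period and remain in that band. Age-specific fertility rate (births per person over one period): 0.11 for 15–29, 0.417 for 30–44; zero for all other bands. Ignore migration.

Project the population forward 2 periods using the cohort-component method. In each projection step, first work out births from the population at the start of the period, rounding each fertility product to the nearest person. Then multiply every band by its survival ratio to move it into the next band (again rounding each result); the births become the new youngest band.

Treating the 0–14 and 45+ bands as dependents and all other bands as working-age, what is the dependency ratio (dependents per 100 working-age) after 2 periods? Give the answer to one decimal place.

Period 1.
Births: 1120 * 0.11 = 123 ; 1800 * 0.417 = 751 → total 874
15–29: 570 * 0.975 = 556
30–44: 1120 * 0.972 = 1089
45+: 1800 * 0.947 + 430 * 0.541 = 1705 + 233 = 1938
Giving 874 / 556 / 1089 / 1938.
Period 2.
Births: 556 * 0.11 = 61 ; 1089 * 0.417 = 454 → total 515
15–29: 874 * 0.975 = 852
30–44: 556 * 0.972 = 540
45+: 1089 * 0.947 + 1938 * 0.541 = 1031 + 1048 = 2079
Giving 515 / 852 / 540 / 2079.
Dependents (band 0–14 + band 45+) = 515 + 2079 = 2594; working-age = 1392; ratio = 2594/1392 × 100 = 186.4

186.4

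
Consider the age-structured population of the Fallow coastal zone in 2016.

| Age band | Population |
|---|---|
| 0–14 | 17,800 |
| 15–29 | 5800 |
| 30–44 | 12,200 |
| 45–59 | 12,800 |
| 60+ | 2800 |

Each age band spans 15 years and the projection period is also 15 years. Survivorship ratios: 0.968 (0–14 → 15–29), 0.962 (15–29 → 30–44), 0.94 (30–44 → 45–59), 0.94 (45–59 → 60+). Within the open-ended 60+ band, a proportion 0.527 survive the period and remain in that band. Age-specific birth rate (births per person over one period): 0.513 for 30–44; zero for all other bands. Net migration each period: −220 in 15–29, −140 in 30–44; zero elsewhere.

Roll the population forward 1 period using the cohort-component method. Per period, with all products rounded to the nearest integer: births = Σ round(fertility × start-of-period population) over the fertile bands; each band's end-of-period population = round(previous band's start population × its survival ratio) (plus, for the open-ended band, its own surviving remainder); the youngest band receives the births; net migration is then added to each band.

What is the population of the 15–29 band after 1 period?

17010

Numbering the bands 1..5 from youngest to oldest:
[period 1]
Births: 12200 × 0.513 = 6259
Band 2: 17800 × 0.968 = 17230
Band 3: 5800 × 0.962 = 5580
Band 4: 12200 × 0.94 = 11468
Band 5: 12800 × 0.94 + 2800 × 0.527 = 12032 + 1476 = 13508
Net migration: Band 2 − 220 → 17010; Band 3 − 140 → 5440
→ [6259, 17010, 5440, 11468, 13508]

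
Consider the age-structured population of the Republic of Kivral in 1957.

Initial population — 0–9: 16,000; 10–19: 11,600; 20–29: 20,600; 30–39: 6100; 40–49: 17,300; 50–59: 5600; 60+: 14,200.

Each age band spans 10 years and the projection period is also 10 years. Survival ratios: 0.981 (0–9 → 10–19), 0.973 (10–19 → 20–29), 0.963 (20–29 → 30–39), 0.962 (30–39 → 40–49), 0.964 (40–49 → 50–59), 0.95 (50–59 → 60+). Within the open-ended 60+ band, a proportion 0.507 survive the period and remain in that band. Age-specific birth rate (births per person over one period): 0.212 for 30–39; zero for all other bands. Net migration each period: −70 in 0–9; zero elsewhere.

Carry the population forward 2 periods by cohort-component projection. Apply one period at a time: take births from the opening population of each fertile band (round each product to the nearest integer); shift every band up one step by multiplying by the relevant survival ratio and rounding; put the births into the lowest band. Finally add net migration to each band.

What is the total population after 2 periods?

(Bands numbered youngest = 1 to oldest = 7.)
After projecting period 1:
Births: 6100 * 0.212 = 1293
Band 2: 16000 * 0.981 = 15696
Band 3: 11600 * 0.973 = 11287
Band 4: 20600 * 0.963 = 19838
Band 5: 6100 * 0.962 = 5868
Band 6: 17300 * 0.964 = 16677
Band 7: 5600 * 0.95 + 14200 * 0.507 = 5320 + 7199 = 12519
Net migration: Band 1 − 70 → 1223
→ [1223, 15696, 11287, 19838, 5868, 16677, 12519]
After projecting period 2:
Births: 19838 * 0.212 = 4206
Band 2: 1223 * 0.981 = 1200
Band 3: 15696 * 0.973 = 15272
Band 4: 11287 * 0.963 = 10869
Band 5: 19838 * 0.962 = 19084
Band 6: 5868 * 0.964 = 5657
Band 7: 16677 * 0.95 + 12519 * 0.507 = 15843 + 6347 = 22190
Net migration: Band 1 − 70 → 4136
→ [4136, 1200, 15272, 10869, 19084, 5657, 22190]
Total after period 2: 4136 + 1200 + 15272 + 10869 + 19084 + 5657 + 22190 = 78408

78408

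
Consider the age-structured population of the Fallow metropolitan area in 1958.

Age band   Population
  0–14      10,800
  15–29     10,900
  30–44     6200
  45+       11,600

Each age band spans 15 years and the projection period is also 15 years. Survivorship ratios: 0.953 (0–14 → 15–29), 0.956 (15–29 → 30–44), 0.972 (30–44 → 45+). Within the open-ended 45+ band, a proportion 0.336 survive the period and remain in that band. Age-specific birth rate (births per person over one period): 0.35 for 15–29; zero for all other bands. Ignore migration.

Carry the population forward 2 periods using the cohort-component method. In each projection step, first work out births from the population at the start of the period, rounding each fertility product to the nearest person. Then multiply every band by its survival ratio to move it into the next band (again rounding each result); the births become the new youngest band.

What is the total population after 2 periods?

(Bands numbered youngest = 1 to oldest = 4.)
[period 1]
Births: 10900 × 0.35 = 3815
Band 2: 10800 × 0.953 = 10292
Band 3: 10900 × 0.956 = 10420
Band 4: 6200 × 0.972 + 11600 × 0.336 = 6026 + 3898 = 9924
→ [3815, 10292, 10420, 9924]
[period 2]
Births: 10292 × 0.35 = 3602
Band 2: 3815 × 0.953 = 3636
Band 3: 10292 × 0.956 = 9839
Band 4: 10420 × 0.972 + 9924 × 0.336 = 10128 + 3334 = 13462
→ [3602, 3636, 9839, 13462]
Total after period 2: 3602 + 3636 + 9839 + 13462 = 30539

30539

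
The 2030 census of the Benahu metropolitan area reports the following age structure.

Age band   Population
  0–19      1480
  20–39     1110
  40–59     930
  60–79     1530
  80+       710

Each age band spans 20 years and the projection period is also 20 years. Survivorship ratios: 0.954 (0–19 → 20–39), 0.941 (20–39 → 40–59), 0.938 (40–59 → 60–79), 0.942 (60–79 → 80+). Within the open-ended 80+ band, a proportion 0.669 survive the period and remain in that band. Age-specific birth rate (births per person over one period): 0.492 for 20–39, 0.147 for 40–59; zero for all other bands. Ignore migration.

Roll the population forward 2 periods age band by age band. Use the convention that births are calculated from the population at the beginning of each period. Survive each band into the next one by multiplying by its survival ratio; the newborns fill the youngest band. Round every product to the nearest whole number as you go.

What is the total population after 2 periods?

Period 1:
Births: 1110 × 0.492 = 546, 930 × 0.147 = 137 — total 683
20–39: 1480 × 0.954 = 1412
40–59: 1110 × 0.941 = 1045
60–79: 930 × 0.938 = 872
80+: 1530 × 0.942 + 710 × 0.669 = 1441 + 475 = 1916
End of period: [683, 1412, 1045, 872, 1916]
Period 2:
Births: 1412 × 0.492 = 695, 1045 × 0.147 = 154 — total 849
20–39: 683 × 0.954 = 652
40–59: 1412 × 0.941 = 1329
60–79: 1045 × 0.938 = 980
80+: 872 × 0.942 + 1916 × 0.669 = 821 + 1282 = 2103
End of period: [849, 652, 1329, 980, 2103]
Total after period 2: 849 + 652 + 1329 + 980 + 2103 = 5913

5913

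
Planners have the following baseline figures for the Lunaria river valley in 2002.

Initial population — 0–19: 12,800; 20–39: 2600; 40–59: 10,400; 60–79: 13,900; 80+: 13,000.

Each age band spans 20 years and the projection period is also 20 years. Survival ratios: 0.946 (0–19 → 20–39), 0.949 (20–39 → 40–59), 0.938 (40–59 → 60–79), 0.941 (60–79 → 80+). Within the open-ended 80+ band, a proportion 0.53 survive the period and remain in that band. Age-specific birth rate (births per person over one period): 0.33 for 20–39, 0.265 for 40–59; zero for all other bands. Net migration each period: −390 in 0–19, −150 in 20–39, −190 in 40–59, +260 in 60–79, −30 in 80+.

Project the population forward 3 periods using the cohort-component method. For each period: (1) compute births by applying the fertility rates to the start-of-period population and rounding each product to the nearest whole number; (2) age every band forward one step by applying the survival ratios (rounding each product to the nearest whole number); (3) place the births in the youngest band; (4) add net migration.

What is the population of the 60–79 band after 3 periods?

10727

Period 1.
Births: 2600 * 0.33 = 858  |  10400 * 0.265 = 2756 ⇒ total 3614
20–39: 12800 * 0.946 = 12109
40–59: 2600 * 0.949 = 2467
60–79: 10400 * 0.938 = 9755
80+: 13900 * 0.941 + 13000 * 0.53 = 13080 + 6890 = 19970
Net migration: 0–19 − 390 → 3224; 20–39 − 150 → 11959; 40–59 − 190 → 2277; 60–79 + 260 → 10015; 80+ − 30 → 19940
Population now: 0–19=3224, 20–39=11959, 40–59=2277, 60–79=10015, 80+=19940
Period 2.
Births: 11959 * 0.33 = 3946  |  2277 * 0.265 = 603 ⇒ total 4549
20–39: 3224 * 0.946 = 3050
40–59: 11959 * 0.949 = 11349
60–79: 2277 * 0.938 = 2136
80+: 10015 * 0.941 + 19940 * 0.53 = 9424 + 10568 = 19992
Net migration: 0–19 − 390 → 4159; 20–39 − 150 → 2900; 40–59 − 190 → 11159; 60–79 + 260 → 2396; 80+ − 30 → 19962
Population now: 0–19=4159, 20–39=2900, 40–59=11159, 60–79=2396, 80+=19962
Period 3.
Births: 2900 * 0.33 = 957  |  11159 * 0.265 = 2957 ⇒ total 3914
20–39: 4159 * 0.946 = 3934
40–59: 2900 * 0.949 = 2752
60–79: 11159 * 0.938 = 10467
80+: 2396 * 0.941 + 19962 * 0.53 = 2255 + 10580 = 12835
Net migration: 0–19 − 390 → 3524; 20–39 − 150 → 3784; 40–59 − 190 → 2562; 60–79 + 260 → 10727; 80+ − 30 → 12805
Population now: 0–19=3524, 20–39=3784, 40–59=2562, 60–79=10727, 80+=12805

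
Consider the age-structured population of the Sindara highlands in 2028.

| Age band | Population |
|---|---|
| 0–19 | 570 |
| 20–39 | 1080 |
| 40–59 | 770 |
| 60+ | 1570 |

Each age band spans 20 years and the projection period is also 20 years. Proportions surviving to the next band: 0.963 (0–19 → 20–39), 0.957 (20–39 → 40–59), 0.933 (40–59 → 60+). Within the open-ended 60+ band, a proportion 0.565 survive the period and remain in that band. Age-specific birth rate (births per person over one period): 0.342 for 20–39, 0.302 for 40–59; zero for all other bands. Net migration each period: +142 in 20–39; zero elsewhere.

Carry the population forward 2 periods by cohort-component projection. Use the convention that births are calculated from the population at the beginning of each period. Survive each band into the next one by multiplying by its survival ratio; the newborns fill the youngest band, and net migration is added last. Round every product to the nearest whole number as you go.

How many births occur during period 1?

602

Period 1:
Births: 1080 × 0.342 = 369  |  770 × 0.302 = 233 → total 602
20–39: 570 × 0.963 = 549
40–59: 1080 × 0.957 = 1034
60+: 770 × 0.933 + 1570 × 0.565 = 718 + 887 = 1605
Net migration: 20–39 + 142 → 691
Population now: 0–19=602, 20–39=691, 40–59=1034, 60+=1605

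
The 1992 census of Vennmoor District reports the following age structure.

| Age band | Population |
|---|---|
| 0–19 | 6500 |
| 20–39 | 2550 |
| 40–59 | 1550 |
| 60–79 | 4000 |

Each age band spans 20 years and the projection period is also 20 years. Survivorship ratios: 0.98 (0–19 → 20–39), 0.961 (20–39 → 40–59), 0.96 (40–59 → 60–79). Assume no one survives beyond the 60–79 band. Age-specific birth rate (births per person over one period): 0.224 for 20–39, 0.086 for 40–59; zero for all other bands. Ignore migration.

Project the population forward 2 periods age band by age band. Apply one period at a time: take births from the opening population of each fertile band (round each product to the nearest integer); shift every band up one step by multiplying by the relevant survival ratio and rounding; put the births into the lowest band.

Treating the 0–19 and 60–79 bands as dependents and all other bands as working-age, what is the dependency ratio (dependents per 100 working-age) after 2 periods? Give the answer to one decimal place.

Period 1:
Births: 2550 * 0.224 = 571, 1550 * 0.086 = 133 → total 704
20–39: 6500 * 0.98 = 6370
40–59: 2550 * 0.961 = 2451
60–79: 1550 * 0.96 = 1488
Population now: 0–19=704, 20–39=6370, 40–59=2451, 60–79=1488
Period 2:
Births: 6370 * 0.224 = 1427, 2451 * 0.086 = 211 → total 1638
20–39: 704 * 0.98 = 690
40–59: 6370 * 0.961 = 6122
60–79: 2451 * 0.96 = 2353
Population now: 0–19=1638, 20–39=690, 40–59=6122, 60–79=2353
Dependents (band 0–19 + band 60–79) = 1638 + 2353 = 3991; working-age = 6812; ratio = 3991/6812 × 100 = 58.6

58.6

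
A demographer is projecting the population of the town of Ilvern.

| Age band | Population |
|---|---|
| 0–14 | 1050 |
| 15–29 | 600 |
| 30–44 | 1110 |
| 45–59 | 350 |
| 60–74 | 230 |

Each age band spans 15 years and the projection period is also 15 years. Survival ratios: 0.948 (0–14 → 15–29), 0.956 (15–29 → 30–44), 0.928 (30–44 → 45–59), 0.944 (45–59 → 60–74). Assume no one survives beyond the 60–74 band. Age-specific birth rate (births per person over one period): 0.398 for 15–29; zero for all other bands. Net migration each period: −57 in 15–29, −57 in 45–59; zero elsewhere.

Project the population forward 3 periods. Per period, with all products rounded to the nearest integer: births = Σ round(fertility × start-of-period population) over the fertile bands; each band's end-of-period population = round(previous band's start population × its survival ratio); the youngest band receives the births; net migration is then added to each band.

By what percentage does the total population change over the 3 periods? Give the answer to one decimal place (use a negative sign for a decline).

Call the groups 1 to 5, youngest first.
Period 1.
Births: 600 × 0.398 = 239
Group 2: 1050 × 0.948 = 995
Group 3: 600 × 0.956 = 574
Group 4: 1110 × 0.928 = 1030
Group 5: 350 × 0.944 = 330
Net migration: Group 2 − 57 → 938; Group 4 − 57 → 973
Giving 239 / 938 / 574 / 973 / 330.
Period 2.
Births: 938 × 0.398 = 373
Group 2: 239 × 0.948 = 227
Group 3: 938 × 0.956 = 897
Group 4: 574 × 0.928 = 533
Group 5: 973 × 0.944 = 919
Net migration: Group 2 − 57 → 170; Group 4 − 57 → 476
Giving 373 / 170 / 897 / 476 / 919.
Period 3.
Births: 170 × 0.398 = 68
Group 2: 373 × 0.948 = 354
Group 3: 170 × 0.956 = 163
Group 4: 897 × 0.928 = 832
Group 5: 476 × 0.944 = 449
Net migration: Group 2 − 57 → 297; Group 4 − 57 → 775
Giving 68 / 297 / 163 / 775 / 449.
Total: 3340 → 1752; change = -1588; percentage change = -47.5%

-47.5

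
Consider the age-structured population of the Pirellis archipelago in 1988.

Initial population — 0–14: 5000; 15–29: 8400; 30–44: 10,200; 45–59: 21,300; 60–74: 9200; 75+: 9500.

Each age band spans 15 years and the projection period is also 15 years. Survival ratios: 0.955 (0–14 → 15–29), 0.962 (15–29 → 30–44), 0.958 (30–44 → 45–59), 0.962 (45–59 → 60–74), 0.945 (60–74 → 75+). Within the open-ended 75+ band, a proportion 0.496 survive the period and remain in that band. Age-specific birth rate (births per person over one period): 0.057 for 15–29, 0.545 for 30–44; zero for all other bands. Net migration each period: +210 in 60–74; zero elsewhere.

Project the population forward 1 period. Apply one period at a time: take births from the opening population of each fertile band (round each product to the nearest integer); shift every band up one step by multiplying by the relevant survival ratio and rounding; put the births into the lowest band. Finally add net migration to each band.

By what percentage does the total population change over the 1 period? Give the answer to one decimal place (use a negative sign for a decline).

[period 1]
Births: 8400 × 0.057 = 479, 10200 × 0.545 = 5559 ⇒ total 6038
15–29: 5000 × 0.955 = 4775
30–44: 8400 × 0.962 = 8081
45–59: 10200 × 0.958 = 9772
60–74: 21300 × 0.962 = 20491
75+: 9200 × 0.945 + 9500 × 0.496 = 8694 + 4712 = 13406
Net migration: 60–74 + 210 → 20701
Giving 6038 / 4775 / 8081 / 9772 / 20701 / 13406.
Total: 63600 → 62773; change = -827; percentage change = -1.3%

-1.3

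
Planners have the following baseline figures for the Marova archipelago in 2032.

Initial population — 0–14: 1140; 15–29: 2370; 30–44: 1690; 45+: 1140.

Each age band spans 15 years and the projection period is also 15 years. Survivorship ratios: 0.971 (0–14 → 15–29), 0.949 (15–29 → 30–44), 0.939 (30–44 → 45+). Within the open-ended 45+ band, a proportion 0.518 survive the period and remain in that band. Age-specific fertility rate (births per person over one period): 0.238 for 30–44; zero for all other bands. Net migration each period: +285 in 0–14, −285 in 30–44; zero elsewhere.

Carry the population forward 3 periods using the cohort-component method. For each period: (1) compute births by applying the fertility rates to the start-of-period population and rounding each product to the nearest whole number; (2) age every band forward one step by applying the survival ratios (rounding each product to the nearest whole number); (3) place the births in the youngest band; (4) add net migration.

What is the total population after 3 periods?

[period 1]
Births: 1690 × 0.238 = 402
15–29: 1140 × 0.971 = 1107
30–44: 2370 × 0.949 = 2249
45+: 1690 × 0.939 + 1140 × 0.518 = 1587 + 591 = 2178
Net migration: 0–14 + 285 → 687; 30–44 − 285 → 1964
Giving 687 / 1107 / 1964 / 2178.
[period 2]
Births: 1964 × 0.238 = 467
15–29: 687 × 0.971 = 667
30–44: 1107 × 0.949 = 1051
45+: 1964 × 0.939 + 2178 × 0.518 = 1844 + 1128 = 2972
Net migration: 0–14 + 285 → 752; 30–44 − 285 → 766
Giving 752 / 667 / 766 / 2972.
[period 3]
Births: 766 × 0.238 = 182
15–29: 752 × 0.971 = 730
30–44: 667 × 0.949 = 633
45+: 766 × 0.939 + 2972 × 0.518 = 719 + 1539 = 2258
Net migration: 0–14 + 285 → 467; 30–44 − 285 → 348
Giving 467 / 730 / 348 / 2258.
Total after period 3: 467 + 730 + 348 + 2258 = 3803

3803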